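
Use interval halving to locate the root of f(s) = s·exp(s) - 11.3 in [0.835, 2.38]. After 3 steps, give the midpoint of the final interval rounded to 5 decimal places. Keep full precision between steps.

f(0.835000) = -9.375480, f(2.380000) = 14.415669 (opposite signs)
step 1: m = 1.607500, f(m) = -3.278061 < 0 → root in [1.607500, 2.380000]
step 2: m = 1.993750, f(m) = 3.340143 > 0 → root in [1.607500, 1.993750]
step 3: m = 1.800625, f(m) = -0.400043 < 0 → root in [1.800625, 1.993750]
Midpoint of [1.800625, 1.993750] = 1.897187

1.89719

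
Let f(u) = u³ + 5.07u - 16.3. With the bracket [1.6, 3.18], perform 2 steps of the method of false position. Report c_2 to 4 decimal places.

1.8478

False-position update: c = (a·f(b) − b·f(a))/(f(b) − f(a)); replace the endpoint whose sign matches f(c).
f(1.600000) = -4.092000, f(3.180000) = 31.980032
step 1: c = 1.779235, f(c) = -1.646799 < 0 → new bracket [1.779235, 3.180000]
step 2: c = 1.847834, f(c) = -0.622069 < 0 → new bracket [1.847834, 3.180000]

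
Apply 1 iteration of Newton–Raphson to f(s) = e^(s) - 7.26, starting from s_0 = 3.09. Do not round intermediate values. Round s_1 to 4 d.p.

2.4203

f'(s) = e^(s)
s_0 = 3.090000: f = 14.717078, f' = 21.977078 → s_1 = 3.090000 - (14.717078)/(21.977078) = 2.420344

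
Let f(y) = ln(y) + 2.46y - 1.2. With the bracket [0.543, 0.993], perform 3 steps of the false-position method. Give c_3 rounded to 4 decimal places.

0.6580

False-position update: c = (a·f(b) − b·f(a))/(f(b) − f(a)); replace the endpoint whose sign matches f(c).
f(0.543000) = -0.474866, f(0.993000) = 1.235755
step 1: c = 0.667919, f(c) = 0.039494 > 0 → new bracket [0.543000, 0.667919]
step 2: c = 0.658328, f(c) = 0.001434 > 0 → new bracket [0.543000, 0.658328]
step 3: c = 0.657981, f(c) = 0.000052 > 0 → new bracket [0.543000, 0.657981]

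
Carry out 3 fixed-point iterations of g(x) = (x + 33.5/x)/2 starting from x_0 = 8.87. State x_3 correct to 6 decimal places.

x_1 = g(8.870000) = 6.323388
x_2 = g(6.323388) = 5.810590
x_3 = g(5.810590) = 5.787963

5.787963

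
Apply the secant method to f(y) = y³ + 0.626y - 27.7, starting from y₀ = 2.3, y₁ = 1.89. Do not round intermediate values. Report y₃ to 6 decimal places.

f(y_0) = -14.093200, f(y_1) = -19.765591
y_2 = 1.890000 - (-19.765591)·(1.890000 - 2.300000)/(-19.765591 - (-14.093200)) = 3.318655; f(y_2) = 10.927404
y_3 = 3.318655 - (10.927404)·(3.318655 - 1.890000)/(10.927404 - (-19.765591)) = 2.810022; f(y_3) = -3.752373

2.810022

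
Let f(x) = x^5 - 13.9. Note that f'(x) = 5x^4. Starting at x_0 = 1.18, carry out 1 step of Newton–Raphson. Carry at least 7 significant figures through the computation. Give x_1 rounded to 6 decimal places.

x_0 = 1.180000: f = -11.612242, f' = 9.693889 → x_1 = 1.180000 - (-11.612242)/(9.693889) = 2.377893

2.377893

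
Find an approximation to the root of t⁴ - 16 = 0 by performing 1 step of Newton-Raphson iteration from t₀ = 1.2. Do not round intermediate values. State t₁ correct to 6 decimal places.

3.214815

f'(t) = 4t³
t_0 = 1.200000: f = -13.926400, f' = 6.912000 → t_1 = 1.200000 - (-13.926400)/(6.912000) = 3.214815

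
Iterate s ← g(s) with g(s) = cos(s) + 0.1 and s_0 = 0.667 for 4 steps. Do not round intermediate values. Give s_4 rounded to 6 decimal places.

0.764980

s_1 = g(0.667000) = 0.885681
s_2 = g(0.885681) = 0.732762
s_3 = g(0.732762) = 0.843330
s_4 = g(0.843330) = 0.764980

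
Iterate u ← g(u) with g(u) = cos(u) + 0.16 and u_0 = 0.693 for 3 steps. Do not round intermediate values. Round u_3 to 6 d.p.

0.885959

u_1 = g(0.693000) = 0.929333
u_2 = g(0.929333) = 0.758369
u_3 = g(0.758369) = 0.885959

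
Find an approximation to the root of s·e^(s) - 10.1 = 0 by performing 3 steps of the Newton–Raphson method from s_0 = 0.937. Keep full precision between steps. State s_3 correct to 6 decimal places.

f'(s) = (s + 1)·e^(s)
s_0 = 0.937000: f = -7.708483, f' = 4.943830 → s_1 = 0.937000 - (-7.708483)/(4.943830) = 2.496213
s_1 = 2.496213: f = 20.195140, f' = 42.431582 → s_2 = 2.496213 - (20.195140)/(42.431582) = 2.020267
s_2 = 2.020267: f = 5.133489, f' = 22.773825 → s_3 = 2.020267 - (5.133489)/(22.773825) = 1.794855

1.794855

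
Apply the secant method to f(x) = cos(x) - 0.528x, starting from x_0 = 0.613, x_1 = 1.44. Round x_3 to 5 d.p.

1.00698

f(x_0) = 0.494262, f(x_1) = -0.629896
x_2 = 1.440000 - (-0.629896)·(1.440000 - 0.613000)/(-0.629896 - (0.494262)) = 0.976609; f(x_2) = 0.044185
x_3 = 0.976609 - (0.044185)·(0.976609 - 1.440000)/(0.044185 - (-0.629896)) = 1.006984; f(x_3) = 0.002724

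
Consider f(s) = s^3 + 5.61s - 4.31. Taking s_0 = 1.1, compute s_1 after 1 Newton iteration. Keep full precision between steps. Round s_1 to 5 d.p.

0.75455

Newton update: s ← s − f(s)/f'(s).
f'(s) = 3s^2 + 5.61
s_0 = 1.100000: f = 3.192000, f' = 9.240000 → s_1 = 1.100000 - (3.192000)/(9.240000) = 0.754545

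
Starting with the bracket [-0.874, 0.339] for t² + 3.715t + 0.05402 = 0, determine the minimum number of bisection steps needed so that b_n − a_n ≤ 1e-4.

Initial width b − a = 0.339 − -0.874 = 1.213000.
After n steps the width is (b−a)/2^n; need (b−a)/2^n ≤ 1e-4.
So n ≥ log₂(1.213000/1e-4) = log₂(12130.0000) ≈ 13.5663.
Hence n = 14.

14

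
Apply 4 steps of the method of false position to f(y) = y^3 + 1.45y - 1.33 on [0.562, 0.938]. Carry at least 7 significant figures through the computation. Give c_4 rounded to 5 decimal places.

False-position update: c = (a·f(b) − b·f(a))/(f(b) − f(a)); replace the endpoint whose sign matches f(c).
f(0.562000) = -0.337596, f(0.938000) = 0.855394
step 1: c = 0.668402, f(c) = -0.062202 < 0 → new bracket [0.668402, 0.938000]
step 2: c = 0.686677, f(c) = -0.010532 < 0 → new bracket [0.686677, 0.938000]
step 3: c = 0.689734, f(c) = -0.001756 < 0 → new bracket [0.689734, 0.938000]
step 4: c = 0.690243, f(c) = -0.000292 < 0 → new bracket [0.690243, 0.938000]

0.69024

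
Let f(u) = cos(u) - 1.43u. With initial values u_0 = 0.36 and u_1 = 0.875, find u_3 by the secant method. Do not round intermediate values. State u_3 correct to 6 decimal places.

Secant update: u_(k+1) = u_k − f(u_k)·(u_k − u_(k-1))/(f(u_k) − f(u_(k-1))).
f(u_0) = 0.421097, f(u_1) = -0.610253
u_2 = 0.875000 - (-0.610253)·(0.875000 - 0.360000)/(-0.610253 - (0.421097)) = 0.570273; f(u_2) = 0.026264
u_3 = 0.570273 - (0.026264)·(0.570273 - 0.875000)/(0.026264 - (-0.610253)) = 0.582846; f(u_3) = 0.001429

0.582846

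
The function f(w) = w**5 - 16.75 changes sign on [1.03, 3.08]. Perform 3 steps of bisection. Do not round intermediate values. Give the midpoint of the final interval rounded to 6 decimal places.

1.670625

f(1.030000) = -15.590726, f(3.080000) = 260.424698 (opposite signs)
step 1: m = 2.055000, f(m) = 19.898747 > 0 → root in [1.030000, 2.055000]
step 2: m = 1.542500, f(m) = -8.017756 < 0 → root in [1.542500, 2.055000]
step 3: m = 1.798750, f(m) = 2.080161 > 0 → root in [1.542500, 1.798750]
Midpoint of [1.542500, 1.798750] = 1.670625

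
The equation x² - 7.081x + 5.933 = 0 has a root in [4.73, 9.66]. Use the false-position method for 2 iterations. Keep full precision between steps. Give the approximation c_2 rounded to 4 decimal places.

5.8132

False-position update: c = (a·f(b) − b·f(a))/(f(b) − f(a)); replace the endpoint whose sign matches f(c).
f(4.730000) = -5.187230, f(9.660000) = 30.846140
step 1: c = 5.439704, f(c) = -2.995163 < 0 → new bracket [5.439704, 9.660000]
step 2: c = 5.813226, f(c) = -1.436855 < 0 → new bracket [5.813226, 9.660000]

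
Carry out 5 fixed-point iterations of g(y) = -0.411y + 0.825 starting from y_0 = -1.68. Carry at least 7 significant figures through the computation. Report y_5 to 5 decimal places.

y_1 = g(-1.680000) = 1.515480
y_2 = g(1.515480) = 0.202138
y_3 = g(0.202138) = 0.741921
y_4 = g(0.741921) = 0.520070
y_5 = g(0.520070) = 0.611251

0.61125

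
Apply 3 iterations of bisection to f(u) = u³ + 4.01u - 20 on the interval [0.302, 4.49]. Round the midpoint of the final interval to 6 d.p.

2.134250

f(0.302000) = -18.761436, f(4.490000) = 88.523749 (opposite signs)
step 1: m = 2.396000, f(m) = 3.362955 > 0 → root in [0.302000, 2.396000]
step 2: m = 1.349000, f(m) = -12.135598 < 0 → root in [1.349000, 2.396000]
step 3: m = 1.872500, f(m) = -5.925810 < 0 → root in [1.872500, 2.396000]
Midpoint of [1.872500, 2.396000] = 2.134250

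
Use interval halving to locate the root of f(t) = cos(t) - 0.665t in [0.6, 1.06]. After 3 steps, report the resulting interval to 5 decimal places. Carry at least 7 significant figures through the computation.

[0.88750, 0.94500]

f(0.600000) = 0.426336, f(1.060000) = -0.216028 (opposite signs)
step 1: m = 0.830000, f(m) = 0.122926 > 0 → root in [0.830000, 1.060000]
step 2: m = 0.945000, f(m) = -0.042682 < 0 → root in [0.830000, 0.945000]
step 3: m = 0.887500, f(m) = 0.041165 > 0 → root in [0.887500, 0.945000]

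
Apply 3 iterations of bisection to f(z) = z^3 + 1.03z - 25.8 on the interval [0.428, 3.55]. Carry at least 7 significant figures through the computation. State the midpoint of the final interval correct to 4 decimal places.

f(0.428000) = -25.280757, f(3.550000) = 22.595375 (opposite signs)
step 1: m = 1.989000, f(m) = -15.882605 < 0 → root in [1.989000, 3.550000]
step 2: m = 2.769500, f(m) = -1.704989 < 0 → root in [2.769500, 3.550000]
step 3: m = 3.159750, f(m) = 9.001550 > 0 → root in [2.769500, 3.159750]
Midpoint of [2.769500, 3.159750] = 2.964625

2.9646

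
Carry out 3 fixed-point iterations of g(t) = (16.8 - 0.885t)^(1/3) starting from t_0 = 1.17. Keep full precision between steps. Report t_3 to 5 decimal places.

2.44621

t_1 = g(1.170000) = 2.507421
t_2 = g(2.507421) = 2.443028
t_3 = g(2.443028) = 2.446207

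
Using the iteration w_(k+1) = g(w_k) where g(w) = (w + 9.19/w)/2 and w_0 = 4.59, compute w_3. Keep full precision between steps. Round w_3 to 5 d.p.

w_1 = g(4.590000) = 3.296089
w_2 = g(3.296089) = 3.042121
w_3 = g(3.042121) = 3.031520

3.03152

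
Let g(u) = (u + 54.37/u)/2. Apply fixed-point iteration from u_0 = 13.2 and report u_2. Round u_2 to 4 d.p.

u_1 = g(13.200000) = 8.659470
u_2 = g(8.659470) = 7.469073

7.4691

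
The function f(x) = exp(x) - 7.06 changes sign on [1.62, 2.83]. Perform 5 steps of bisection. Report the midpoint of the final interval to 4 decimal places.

f(1.620000) = -2.006910, f(2.830000) = 9.885461 (opposite signs)
step 1: m = 2.225000, f(m) = 2.193483 > 0 → root in [1.620000, 2.225000]
step 2: m = 1.922500, f(m) = -0.221968 < 0 → root in [1.922500, 2.225000]
step 3: m = 2.073750, f(m) = 0.894597 > 0 → root in [1.922500, 2.073750]
step 4: m = 1.998125, f(m) = 0.315215 > 0 → root in [1.922500, 1.998125]
step 5: m = 1.960313, f(m) = 0.041546 > 0 → root in [1.922500, 1.960313]
Midpoint of [1.922500, 1.960313] = 1.941406

1.9414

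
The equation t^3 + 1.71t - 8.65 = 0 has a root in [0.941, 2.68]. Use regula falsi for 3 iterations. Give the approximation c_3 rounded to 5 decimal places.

False-position update: c = (a·f(b) − b·f(a))/(f(b) − f(a)); replace the endpoint whose sign matches f(c).
f(0.941000) = -6.207652, f(2.680000) = 15.181632
step 1: c = 1.445697, f(c) = -3.156294 < 0 → new bracket [1.445697, 2.680000]
step 2: c = 1.658143, f(c) = -1.255612 < 0 → new bracket [1.658143, 2.680000]
step 3: c = 1.736201, f(c) = -0.447502 < 0 → new bracket [1.736201, 2.680000]

1.73620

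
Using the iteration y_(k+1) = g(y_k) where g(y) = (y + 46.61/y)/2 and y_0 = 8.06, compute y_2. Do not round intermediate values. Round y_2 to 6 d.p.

y_1 = g(8.060000) = 6.921439
y_2 = g(6.921439) = 6.827794

6.827794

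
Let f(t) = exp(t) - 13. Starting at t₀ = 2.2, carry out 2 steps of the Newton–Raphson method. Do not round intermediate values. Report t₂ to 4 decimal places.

f'(t) = exp(t)
t_0 = 2.200000: f = -3.974987, f' = 9.025013 → t_1 = 2.200000 - (-3.974987)/(9.025013) = 2.640441
t_1 = 2.640441: f = 1.019386, f' = 14.019386 → t_2 = 2.640441 - (1.019386)/(14.019386) = 2.567728

2.5677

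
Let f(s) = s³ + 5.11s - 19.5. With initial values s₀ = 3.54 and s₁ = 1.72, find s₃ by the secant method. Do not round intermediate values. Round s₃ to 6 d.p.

2.091932

f(s_0) = 42.951264, f(s_1) = -5.622352
s_2 = 1.720000 - (-5.622352)·(1.720000 - 3.540000)/(-5.622352 - (42.951264)) = 1.930663; f(s_2) = -2.437838
s_3 = 1.930663 - (-2.437838)·(1.930663 - 1.720000)/(-2.437838 - (-5.622352)) = 2.091932; f(s_3) = 0.344447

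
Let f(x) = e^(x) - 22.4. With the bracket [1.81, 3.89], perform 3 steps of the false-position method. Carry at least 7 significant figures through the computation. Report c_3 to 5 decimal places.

f(1.810000) = -16.289553, f(3.890000) = 26.510887
step 1: c = 2.601634, f(c) = -8.914248 < 0 → new bracket [2.601634, 3.890000]
step 2: c = 2.925833, f(c) = -3.750238 < 0 → new bracket [2.925833, 3.890000]
step 3: c = 3.045322, f(c) = -1.383206 < 0 → new bracket [3.045322, 3.890000]

3.04532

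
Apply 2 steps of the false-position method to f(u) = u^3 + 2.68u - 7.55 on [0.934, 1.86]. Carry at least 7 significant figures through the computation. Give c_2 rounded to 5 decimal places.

False-position update: c = (a·f(b) − b·f(a))/(f(b) − f(a)); replace the endpoint whose sign matches f(c).
f(0.934000) = -4.232099, f(1.860000) = 3.869656
step 1: c = 1.417713, f(c) = -0.901054 < 0 → new bracket [1.417713, 1.860000]
step 2: c = 1.501249, f(c) = -0.143218 < 0 → new bracket [1.501249, 1.860000]

1.50125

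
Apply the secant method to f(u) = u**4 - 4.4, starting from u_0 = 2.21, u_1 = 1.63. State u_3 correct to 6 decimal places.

1.462900

Secant update: u_(k+1) = u_k − f(u_k)·(u_k − u_(k-1))/(f(u_k) − f(u_(k-1))).
f(u_0) = 19.454433, f(u_1) = 2.659118
u_2 = 1.630000 - (2.659118)·(1.630000 - 2.210000)/(2.659118 - (19.454433)) = 1.538172; f(u_2) = 1.197822
u_3 = 1.538172 - (1.197822)·(1.538172 - 1.630000)/(1.197822 - (2.659118)) = 1.462900; f(u_3) = 0.179925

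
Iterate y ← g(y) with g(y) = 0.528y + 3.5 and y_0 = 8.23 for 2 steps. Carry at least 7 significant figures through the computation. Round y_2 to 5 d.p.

7.64239

y_1 = g(8.230000) = 7.845440
y_2 = g(7.845440) = 7.642392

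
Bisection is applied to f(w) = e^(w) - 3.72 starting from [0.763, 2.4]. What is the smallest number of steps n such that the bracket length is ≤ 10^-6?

Initial width b − a = 2.4 − 0.763 = 1.637000.
After n steps the width is (b−a)/2^n; need (b−a)/2^n ≤ 10^-6.
So n ≥ log₂(1.637000/10^-6) = log₂(1637000.0000) ≈ 20.6426.
Hence n = 21.

21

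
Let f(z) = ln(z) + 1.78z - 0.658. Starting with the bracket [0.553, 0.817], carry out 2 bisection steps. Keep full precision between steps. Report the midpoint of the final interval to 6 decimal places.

f(0.553000) = -0.266057, f(0.817000) = 0.594144 (opposite signs)
step 1: m = 0.685000, f(m) = 0.182964 > 0 → root in [0.553000, 0.685000]
step 2: m = 0.619000, f(m) = -0.035830 < 0 → root in [0.619000, 0.685000]
Midpoint of [0.619000, 0.685000] = 0.652000

0.652000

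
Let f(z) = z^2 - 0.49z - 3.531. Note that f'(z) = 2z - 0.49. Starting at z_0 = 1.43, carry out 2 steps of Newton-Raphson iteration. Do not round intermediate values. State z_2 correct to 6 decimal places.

Newton update: z ← z − f(z)/f'(z).
z_0 = 1.430000: f = -2.186800, f' = 2.370000 → z_1 = 1.430000 - (-2.186800)/(2.370000) = 2.352700
z_1 = 2.352700: f = 0.851376, f' = 4.215401 → z_2 = 2.352700 - (0.851376)/(4.215401) = 2.150732

2.150732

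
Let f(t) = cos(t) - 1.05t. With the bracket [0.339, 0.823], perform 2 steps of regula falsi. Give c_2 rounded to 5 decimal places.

False-position update: c = (a·f(b) − b·f(a))/(f(b) − f(a)); replace the endpoint whose sign matches f(c).
f(0.339000) = 0.587138, f(0.823000) = -0.184125
step 1: c = 0.707454, f(c) = 0.017193 > 0 → new bracket [0.707454, 0.823000]
step 2: c = 0.717321, f(c) = 0.000382 > 0 → new bracket [0.717321, 0.823000]

0.71732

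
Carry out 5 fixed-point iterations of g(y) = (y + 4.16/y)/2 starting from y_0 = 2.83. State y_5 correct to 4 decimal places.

2.0396

y_1 = g(2.830000) = 2.149982
y_2 = g(2.149982) = 2.042441
y_3 = g(2.042441) = 2.039610
y_4 = g(2.039610) = 2.039608
y_5 = g(2.039608) = 2.039608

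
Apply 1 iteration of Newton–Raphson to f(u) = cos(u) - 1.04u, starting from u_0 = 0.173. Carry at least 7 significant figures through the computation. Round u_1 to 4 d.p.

f'(u) = -sin(u) - 1.04
u_0 = 0.173000: f = 0.805153, f' = -1.212138 → u_1 = 0.173000 - (0.805153)/(-1.212138) = 0.837242

0.8372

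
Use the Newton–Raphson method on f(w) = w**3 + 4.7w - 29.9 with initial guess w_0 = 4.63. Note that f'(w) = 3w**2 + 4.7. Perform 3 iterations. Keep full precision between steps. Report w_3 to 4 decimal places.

2.6086

Newton update: w ← w − f(w)/f'(w).
w_0 = 4.630000: f = 91.113847, f' = 69.010700 → w_1 = 4.630000 - (91.113847)/(69.010700) = 3.309714
w_1 = 3.309714: f = 21.910955, f' = 37.562624 → w_2 = 3.309714 - (21.910955)/(37.562624) = 2.726396
w_2 = 2.726396: f = 3.180009, f' = 26.999709 → w_3 = 2.726396 - (3.180009)/(26.999709) = 2.608617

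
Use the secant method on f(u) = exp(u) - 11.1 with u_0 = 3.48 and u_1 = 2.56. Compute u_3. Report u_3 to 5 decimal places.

2.41186

f(u_0) = 21.359722, f(u_1) = 1.835817
u_2 = 2.560000 - (1.835817)·(2.560000 - 3.480000)/(1.835817 - (21.359722)) = 2.473493; f(u_2) = 0.763816
u_3 = 2.473493 - (0.763816)·(2.473493 - 2.560000)/(0.763816 - (1.835817)) = 2.411856; f(u_3) = 0.054642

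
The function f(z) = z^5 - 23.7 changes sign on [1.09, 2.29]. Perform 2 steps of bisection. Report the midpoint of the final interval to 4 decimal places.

f(1.090000) = -22.161376, f(2.290000) = 39.276339 (opposite signs)
step 1: m = 1.690000, f(m) = -9.914151 < 0 → root in [1.690000, 2.290000]
step 2: m = 1.990000, f(m) = 7.507960 > 0 → root in [1.690000, 1.990000]
Midpoint of [1.690000, 1.990000] = 1.840000

1.8400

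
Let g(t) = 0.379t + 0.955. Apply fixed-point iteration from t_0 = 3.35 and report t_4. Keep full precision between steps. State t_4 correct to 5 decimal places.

t_1 = g(3.350000) = 2.224650
t_2 = g(2.224650) = 1.798142
t_3 = g(1.798142) = 1.636496
t_4 = g(1.636496) = 1.575232

1.57523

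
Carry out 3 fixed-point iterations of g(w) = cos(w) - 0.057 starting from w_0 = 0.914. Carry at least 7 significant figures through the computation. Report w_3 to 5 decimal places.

0.64425

w_1 = g(0.914000) = 0.553583
w_2 = g(0.553583) = 0.793646
w_3 = g(0.793646) = 0.644250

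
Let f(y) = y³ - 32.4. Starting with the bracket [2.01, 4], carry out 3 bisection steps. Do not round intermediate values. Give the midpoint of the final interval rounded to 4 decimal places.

f(2.010000) = -24.279399, f(4.000000) = 31.600000 (opposite signs)
step 1: m = 3.005000, f(m) = -5.264775 < 0 → root in [3.005000, 4.000000]
step 2: m = 3.502500, f(m) = 10.566941 > 0 → root in [3.005000, 3.502500]
step 3: m = 3.253750, f(m) = 2.047090 > 0 → root in [3.005000, 3.253750]
Midpoint of [3.005000, 3.253750] = 3.129375

3.1294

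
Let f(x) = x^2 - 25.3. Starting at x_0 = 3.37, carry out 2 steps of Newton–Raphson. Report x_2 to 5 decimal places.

f'(x) = 2x
x_0 = 3.370000: f = -13.943100, f' = 6.740000 → x_1 = 3.370000 - (-13.943100)/(6.740000) = 5.438709
x_1 = 5.438709: f = 4.279558, f' = 10.877418 → x_2 = 5.438709 - (4.279558)/(10.877418) = 5.045274

5.04527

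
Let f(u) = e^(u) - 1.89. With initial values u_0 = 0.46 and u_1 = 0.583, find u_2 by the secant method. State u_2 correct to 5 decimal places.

0.64149

f(u_0) = -0.305926, f(u_1) = -0.098595
u_2 = 0.583000 - (-0.098595)·(0.583000 - 0.460000)/(-0.098595 - (-0.305926)) = 0.641492; f(u_2) = 0.009313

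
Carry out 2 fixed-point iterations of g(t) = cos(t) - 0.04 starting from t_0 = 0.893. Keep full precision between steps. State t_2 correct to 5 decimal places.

0.79256

t_1 = g(0.893000) = 0.587078
t_2 = g(0.587078) = 0.792563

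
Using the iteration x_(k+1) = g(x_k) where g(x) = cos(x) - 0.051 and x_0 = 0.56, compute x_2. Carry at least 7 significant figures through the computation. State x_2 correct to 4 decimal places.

x_1 = g(0.560000) = 0.796255
x_2 = g(0.796255) = 0.648388

0.6484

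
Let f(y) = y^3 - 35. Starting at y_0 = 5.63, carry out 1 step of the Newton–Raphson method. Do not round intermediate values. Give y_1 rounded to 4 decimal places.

f'(y) = 3y^2
y_0 = 5.630000: f = 143.453547, f' = 95.090700 → y_1 = 5.630000 - (143.453547)/(95.090700) = 4.121403

4.1214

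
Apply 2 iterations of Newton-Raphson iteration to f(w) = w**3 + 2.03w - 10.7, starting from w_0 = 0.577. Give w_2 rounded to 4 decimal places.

2.5759

f'(w) = 3w**2 + 2.03
w_0 = 0.577000: f = -9.336590, f' = 3.028787 → w_1 = 0.577000 - (-9.336590)/(3.028787) = 3.659617
w_1 = 3.659617: f = 45.741524, f' = 42.208387 → w_2 = 3.659617 - (45.741524)/(42.208387) = 2.575910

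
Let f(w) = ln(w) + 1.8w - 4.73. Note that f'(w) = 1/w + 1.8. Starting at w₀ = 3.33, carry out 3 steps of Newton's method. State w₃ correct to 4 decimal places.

2.1918

w_0 = 3.330000: f = 2.466972, f' = 2.100300 → w_1 = 3.330000 - (2.466972)/(2.100300) = 2.155419
w_1 = 2.155419: f = -0.082260, f' = 2.263947 → w_2 = 2.155419 - (-0.082260)/(2.263947) = 2.191754
w_2 = 2.191754: f = -0.000141, f' = 2.256256 → w_3 = 2.191754 - (-0.000141)/(2.256256) = 2.191816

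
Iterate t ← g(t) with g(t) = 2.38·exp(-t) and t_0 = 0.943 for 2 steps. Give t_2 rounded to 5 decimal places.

0.94194

t_1 = g(0.943000) = 0.926909
t_2 = g(0.926909) = 0.941945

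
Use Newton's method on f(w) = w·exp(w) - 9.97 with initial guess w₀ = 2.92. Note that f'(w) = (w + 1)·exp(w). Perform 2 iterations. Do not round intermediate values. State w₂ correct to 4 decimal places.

1.9123

Newton update: w ← w − f(w)/f'(w).
w_0 = 2.920000: f = 44.170559, f' = 72.681847 → w_1 = 2.920000 - (44.170559)/(72.681847) = 2.312275
w_1 = 2.312275: f = 13.377904, f' = 33.445276 → w_2 = 2.312275 - (13.377904)/(33.445276) = 1.912281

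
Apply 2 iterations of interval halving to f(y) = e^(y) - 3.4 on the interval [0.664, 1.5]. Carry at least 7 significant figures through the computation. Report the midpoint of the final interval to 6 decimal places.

1.186500

f(0.664000) = -1.457453, f(1.500000) = 1.081689 (opposite signs)
step 1: m = 1.082000, f(m) = -0.449425 < 0 → root in [1.082000, 1.500000]
step 2: m = 1.291000, f(m) = 0.236421 > 0 → root in [1.082000, 1.291000]
Midpoint of [1.082000, 1.291000] = 1.186500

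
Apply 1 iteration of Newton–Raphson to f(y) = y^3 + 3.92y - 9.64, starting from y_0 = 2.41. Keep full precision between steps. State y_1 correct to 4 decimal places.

f'(y) = 3y^2 + 3.92
y_0 = 2.410000: f = 13.804721, f' = 21.344300 → y_1 = 2.410000 - (13.804721)/(21.344300) = 1.763236

1.7632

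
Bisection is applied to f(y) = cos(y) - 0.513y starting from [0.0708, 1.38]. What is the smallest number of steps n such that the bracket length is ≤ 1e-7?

24

Initial width b − a = 1.38 − 0.0708 = 1.309200.
After n steps the width is (b−a)/2^n; need (b−a)/2^n ≤ 1e-7.
So n ≥ log₂(1.309200/1e-7) = log₂(13092000.0000) ≈ 23.6422.
Hence n = 24.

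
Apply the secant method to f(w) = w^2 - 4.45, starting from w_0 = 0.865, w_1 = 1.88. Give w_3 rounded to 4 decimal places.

2.1037

Secant update: w_(k+1) = w_k − f(w_k)·(w_k − w_(k-1))/(f(w_k) − f(w_(k-1))).
f(w_0) = -3.701775, f(w_1) = -0.915600
w_2 = 1.880000 - (-0.915600)·(1.880000 - 0.865000)/(-0.915600 - (-3.701775)) = 2.213552; f(w_2) = 0.449812
w_3 = 2.213552 - (0.449812)·(2.213552 - 1.880000)/(0.449812 - (-0.915600)) = 2.103669; f(w_3) = -0.024577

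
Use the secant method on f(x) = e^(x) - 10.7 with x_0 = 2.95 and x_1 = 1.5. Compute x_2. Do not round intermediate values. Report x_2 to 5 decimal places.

2.11655

Secant update: x_(k+1) = x_k − f(x_k)·(x_k − x_(k-1))/(f(x_k) − f(x_(k-1))).
f(x_0) = 8.405954, f(x_1) = -6.218311
x_2 = 1.500000 - (-6.218311)·(1.500000 - 2.950000)/(-6.218311 - (8.405954)) = 2.116547; f(x_2) = -2.397578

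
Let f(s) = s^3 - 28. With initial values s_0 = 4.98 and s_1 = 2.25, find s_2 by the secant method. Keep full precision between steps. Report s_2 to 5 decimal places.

f(s_0) = 95.505992, f(s_1) = -16.609375
s_2 = 2.250000 - (-16.609375)·(2.250000 - 4.980000)/(-16.609375 - (95.505992)) = 2.654437; f(s_2) = -9.296744

2.65444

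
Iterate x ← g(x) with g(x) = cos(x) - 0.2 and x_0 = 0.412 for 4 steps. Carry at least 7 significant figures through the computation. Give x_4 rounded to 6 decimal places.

0.595897

x_1 = g(0.412000) = 0.716322
x_2 = g(0.716322) = 0.554226
x_3 = g(0.554226) = 0.650308
x_4 = g(0.650308) = 0.595897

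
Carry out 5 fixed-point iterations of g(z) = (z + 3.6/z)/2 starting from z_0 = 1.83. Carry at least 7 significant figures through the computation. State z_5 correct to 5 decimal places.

1.89737

z_1 = g(1.830000) = 1.898607
z_2 = g(1.898607) = 1.897367
z_3 = g(1.897367) = 1.897367
z_4 = g(1.897367) = 1.897367
z_5 = g(1.897367) = 1.897367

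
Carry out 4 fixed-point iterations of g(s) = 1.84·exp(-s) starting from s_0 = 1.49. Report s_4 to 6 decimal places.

s_1 = g(1.490000) = 0.414686
s_2 = g(0.414686) = 1.215408
s_3 = g(1.215408) = 0.545724
s_4 = g(0.545724) = 1.066137

1.066137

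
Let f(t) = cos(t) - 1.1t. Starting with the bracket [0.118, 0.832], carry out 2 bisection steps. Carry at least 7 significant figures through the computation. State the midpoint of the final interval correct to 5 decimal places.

0.74275

f(0.118000) = 0.863246, f(0.832000) = -0.241801 (opposite signs)
step 1: m = 0.475000, f(m) = 0.366793 > 0 → root in [0.475000, 0.832000]
step 2: m = 0.653500, f(m) = 0.075111 > 0 → root in [0.653500, 0.832000]
Midpoint of [0.653500, 0.832000] = 0.742750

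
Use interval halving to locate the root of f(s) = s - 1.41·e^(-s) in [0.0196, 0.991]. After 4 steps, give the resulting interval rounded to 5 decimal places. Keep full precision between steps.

[0.68744, 0.74815]

f(0.019600) = -1.363033, f(0.991000) = 0.467601 (opposite signs)
step 1: m = 0.505300, f(m) = -0.345388 < 0 → root in [0.505300, 0.991000]
step 2: m = 0.748150, f(m) = 0.080880 > 0 → root in [0.505300, 0.748150]
step 3: m = 0.626725, f(m) = -0.126693 < 0 → root in [0.626725, 0.748150]
step 4: m = 0.687437, f(m) = -0.021599 < 0 → root in [0.687437, 0.748150]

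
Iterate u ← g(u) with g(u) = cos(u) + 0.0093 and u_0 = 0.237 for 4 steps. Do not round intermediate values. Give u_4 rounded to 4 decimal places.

u_1 = g(0.237000) = 0.981347
u_2 = g(0.981347) = 0.565204
u_3 = g(0.565204) = 0.853780
u_4 = g(0.853780) = 0.666439

0.6664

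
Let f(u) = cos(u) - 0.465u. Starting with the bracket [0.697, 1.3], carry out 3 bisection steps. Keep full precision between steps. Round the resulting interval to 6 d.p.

[0.998500, 1.073875]

f(0.697000) = 0.442666, f(1.300000) = -0.337001 (opposite signs)
step 1: m = 0.998500, f(m) = 0.077261 > 0 → root in [0.998500, 1.300000]
step 2: m = 1.149250, f(m) = -0.125229 < 0 → root in [0.998500, 1.149250]
step 3: m = 1.073875, f(m) = -0.022630 < 0 → root in [0.998500, 1.073875]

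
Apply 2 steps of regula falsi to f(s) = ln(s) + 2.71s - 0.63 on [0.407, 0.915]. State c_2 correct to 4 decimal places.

False-position update: c = (a·f(b) − b·f(a))/(f(b) − f(a)); replace the endpoint whose sign matches f(c).
f(0.407000) = -0.425972, f(0.915000) = 1.760819
step 1: c = 0.505955, f(c) = 0.059830 > 0 → new bracket [0.407000, 0.505955]
step 2: c = 0.493768, f(c) = 0.002421 > 0 → new bracket [0.407000, 0.493768]

0.4938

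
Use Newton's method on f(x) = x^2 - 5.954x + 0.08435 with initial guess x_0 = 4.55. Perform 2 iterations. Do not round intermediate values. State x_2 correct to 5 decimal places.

5.99249

f'(x) = 2x - 5.954
x_0 = 4.550000: f = -6.303850, f' = 3.146000 → x_1 = 4.550000 - (-6.303850)/(3.146000) = 6.553767
x_1 = 6.553767: f = 4.015081, f' = 7.153533 → x_2 = 6.553767 - (4.015081)/(7.153533) = 5.992494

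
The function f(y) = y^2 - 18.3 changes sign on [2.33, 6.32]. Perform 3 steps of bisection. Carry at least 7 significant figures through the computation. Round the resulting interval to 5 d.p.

[3.82625, 4.32500]

f(2.330000) = -12.871100, f(6.320000) = 21.642400 (opposite signs)
step 1: m = 4.325000, f(m) = 0.405625 > 0 → root in [2.330000, 4.325000]
step 2: m = 3.327500, f(m) = -7.227744 < 0 → root in [3.327500, 4.325000]
step 3: m = 3.826250, f(m) = -3.659811 < 0 → root in [3.826250, 4.325000]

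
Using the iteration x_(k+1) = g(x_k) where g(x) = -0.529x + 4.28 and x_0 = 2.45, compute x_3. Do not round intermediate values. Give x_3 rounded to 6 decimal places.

x_1 = g(2.450000) = 2.983950
x_2 = g(2.983950) = 2.701490
x_3 = g(2.701490) = 2.850912

2.850912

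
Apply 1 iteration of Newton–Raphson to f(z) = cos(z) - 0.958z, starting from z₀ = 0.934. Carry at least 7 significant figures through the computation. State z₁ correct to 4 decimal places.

Newton update: z ← z − f(z)/f'(z).
f'(z) = -sin(z) - 0.958
z_0 = 0.934000: f = -0.300149, f' = -1.762005 → z_1 = 0.934000 - (-0.300149)/(-1.762005) = 0.763655

0.7637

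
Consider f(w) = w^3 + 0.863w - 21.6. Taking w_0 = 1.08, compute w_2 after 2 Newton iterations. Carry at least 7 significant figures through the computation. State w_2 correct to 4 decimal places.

3.8851

f'(w) = 3w^2 + 0.863
w_0 = 1.080000: f = -19.408248, f' = 4.362200 → w_1 = 1.080000 - (-19.408248)/(4.362200) = 5.529188
w_1 = 5.529188: f = 152.209584, f' = 92.578761 → w_2 = 5.529188 - (152.209584)/(92.578761) = 3.885079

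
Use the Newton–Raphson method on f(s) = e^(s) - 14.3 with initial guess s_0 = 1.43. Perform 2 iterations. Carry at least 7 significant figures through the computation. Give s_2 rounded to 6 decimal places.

3.155774

Newton update: s ← s − f(s)/f'(s).
f'(s) = e^(s)
s_0 = 1.430000: f = -10.121301, f' = 4.178699 → s_1 = 1.430000 - (-10.121301)/(4.178699) = 3.852118
s_1 = 3.852118: f = 32.792681, f' = 47.092681 → s_2 = 3.852118 - (32.792681)/(47.092681) = 3.155774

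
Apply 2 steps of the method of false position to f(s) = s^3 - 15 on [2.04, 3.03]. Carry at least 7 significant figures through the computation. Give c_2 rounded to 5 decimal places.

f(2.040000) = -6.510336, f(3.030000) = 12.818127
step 1: c = 2.373458, f(c) = -1.629590 < 0 → new bracket [2.373458, 3.030000]
step 2: c = 2.447511, f(c) = -0.338651 < 0 → new bracket [2.447511, 3.030000]

2.44751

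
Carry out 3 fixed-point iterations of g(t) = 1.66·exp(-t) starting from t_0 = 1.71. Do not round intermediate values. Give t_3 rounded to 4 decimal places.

t_1 = g(1.710000) = 0.300237
t_2 = g(0.300237) = 1.229467
t_3 = g(1.229467) = 0.485465

0.4855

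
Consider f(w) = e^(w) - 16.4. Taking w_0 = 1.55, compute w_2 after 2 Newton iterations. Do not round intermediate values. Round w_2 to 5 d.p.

f'(w) = e^(w)
w_0 = 1.550000: f = -11.688530, f' = 4.711470 → w_1 = 1.550000 - (-11.688530)/(4.711470) = 4.030867
w_1 = 4.030867: f = 39.909698, f' = 56.309698 → w_2 = 4.030867 - (39.909698)/(56.309698) = 3.322113

3.32211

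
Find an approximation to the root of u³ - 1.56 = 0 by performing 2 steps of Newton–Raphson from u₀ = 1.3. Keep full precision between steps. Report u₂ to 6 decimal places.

1.159958

f'(u) = 3u²
u_0 = 1.300000: f = 0.637000, f' = 5.070000 → u_1 = 1.300000 - (0.637000)/(5.070000) = 1.174359
u_1 = 1.174359: f = 0.059581, f' = 4.137357 → u_2 = 1.174359 - (0.059581)/(4.137357) = 1.159958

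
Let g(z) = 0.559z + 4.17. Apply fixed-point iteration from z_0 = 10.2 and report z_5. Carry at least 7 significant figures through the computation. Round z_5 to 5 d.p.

z_1 = g(10.200000) = 9.871800
z_2 = g(9.871800) = 9.688336
z_3 = g(9.688336) = 9.585780
z_4 = g(9.585780) = 9.528451
z_5 = g(9.528451) = 9.496404

9.49640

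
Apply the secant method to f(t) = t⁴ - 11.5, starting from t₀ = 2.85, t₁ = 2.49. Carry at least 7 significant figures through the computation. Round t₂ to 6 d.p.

f(t_0) = 54.475006, f(t_1) = 26.941240
t_2 = 2.490000 - (26.941240)·(2.490000 - 2.850000)/(26.941240 - (54.475006)) = 2.137747; f(t_2) = 9.384562

2.137747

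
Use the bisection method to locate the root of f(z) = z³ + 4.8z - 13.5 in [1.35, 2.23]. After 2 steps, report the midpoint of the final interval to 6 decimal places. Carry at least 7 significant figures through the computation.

f(1.350000) = -4.559625, f(2.230000) = 8.293567 (opposite signs)
step 1: m = 1.790000, f(m) = 0.827339 > 0 → root in [1.350000, 1.790000]
step 2: m = 1.570000, f(m) = -2.094107 < 0 → root in [1.570000, 1.790000]
Midpoint of [1.570000, 1.790000] = 1.680000

1.680000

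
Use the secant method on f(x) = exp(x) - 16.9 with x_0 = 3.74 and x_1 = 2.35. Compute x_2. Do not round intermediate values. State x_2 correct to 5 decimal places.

2.63204

Secant update: x_(k+1) = x_k − f(x_k)·(x_k − x_(k-1))/(f(x_k) − f(x_(k-1))).
f(x_0) = 25.197990, f(x_1) = -6.414430
x_2 = 2.350000 - (-6.414430)·(2.350000 - 3.740000)/(-6.414430 - (25.197990)) = 2.632043; f(x_2) = -2.997859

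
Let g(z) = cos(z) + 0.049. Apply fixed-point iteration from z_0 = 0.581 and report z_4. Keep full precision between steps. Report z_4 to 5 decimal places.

z_1 = g(0.581000) = 0.884914
z_2 = g(0.884914) = 0.682356
z_3 = g(0.682356) = 0.825089
z_4 = g(0.825089) = 0.727491

0.72749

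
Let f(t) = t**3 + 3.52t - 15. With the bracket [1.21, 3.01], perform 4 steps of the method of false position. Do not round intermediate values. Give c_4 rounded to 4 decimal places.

1.9881

False-position update: c = (a·f(b) − b·f(a))/(f(b) − f(a)); replace the endpoint whose sign matches f(c).
f(1.210000) = -8.969239, f(3.010000) = 22.866101
step 1: c = 1.717129, f(c) = -3.892694 < 0 → new bracket [1.717129, 3.010000]
step 2: c = 1.905208, f(c) = -1.378117 < 0 → new bracket [1.905208, 3.010000]
step 3: c = 1.968007, f(c) = -0.450417 < 0 → new bracket [1.968007, 3.010000]
step 4: c = 1.988136, f(c) = -0.143285 < 0 → new bracket [1.988136, 3.010000]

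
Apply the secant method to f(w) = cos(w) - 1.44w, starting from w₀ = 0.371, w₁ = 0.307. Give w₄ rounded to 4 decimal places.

0.5806

f(w_0) = 0.397725, f(w_1) = 0.511164
w_2 = 0.307000 - (0.511164)·(0.307000 - 0.371000)/(0.511164 - (0.397725)) = 0.595388; f(w_2) = -0.029428
w_3 = 0.595388 - (-0.029428)·(0.595388 - 0.307000)/(-0.029428 - (0.511164)) = 0.579689; f(w_3) = 0.001880
w_4 = 0.579689 - (0.001880)·(0.579689 - 0.595388)/(0.001880 - (-0.029428)) = 0.580632; f(w_4) = 0.000006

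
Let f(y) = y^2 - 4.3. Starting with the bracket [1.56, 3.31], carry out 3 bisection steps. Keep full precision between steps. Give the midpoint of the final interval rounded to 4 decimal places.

f(1.560000) = -1.866400, f(3.310000) = 6.656100 (opposite signs)
step 1: m = 2.435000, f(m) = 1.629225 > 0 → root in [1.560000, 2.435000]
step 2: m = 1.997500, f(m) = -0.309994 < 0 → root in [1.997500, 2.435000]
step 3: m = 2.216250, f(m) = 0.611764 > 0 → root in [1.997500, 2.216250]
Midpoint of [1.997500, 2.216250] = 2.106875

2.1069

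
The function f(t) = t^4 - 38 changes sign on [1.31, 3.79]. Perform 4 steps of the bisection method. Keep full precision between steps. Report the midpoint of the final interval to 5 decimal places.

f(1.310000) = -35.055001, f(3.790000) = 168.327369 (opposite signs)
step 1: m = 2.550000, f(m) = 4.282506 > 0 → root in [1.310000, 2.550000]
step 2: m = 1.930000, f(m) = -24.125120 < 0 → root in [1.930000, 2.550000]
step 3: m = 2.240000, f(m) = -12.823690 < 0 → root in [2.240000, 2.550000]
step 4: m = 2.395000, f(m) = -5.098017 < 0 → root in [2.395000, 2.550000]
Midpoint of [2.395000, 2.550000] = 2.472500

2.47250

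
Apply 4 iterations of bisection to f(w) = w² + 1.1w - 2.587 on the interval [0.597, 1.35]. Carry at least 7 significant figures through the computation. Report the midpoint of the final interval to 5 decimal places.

1.13822

f(0.597000) = -1.573891, f(1.350000) = 0.720500 (opposite signs)
step 1: m = 0.973500, f(m) = -0.568448 < 0 → root in [0.973500, 1.350000]
step 2: m = 1.161750, f(m) = 0.040588 > 0 → root in [0.973500, 1.161750]
step 3: m = 1.067625, f(m) = -0.272789 < 0 → root in [1.067625, 1.161750]
step 4: m = 1.114688, f(m) = -0.118316 < 0 → root in [1.114688, 1.161750]
Midpoint of [1.114688, 1.161750] = 1.138219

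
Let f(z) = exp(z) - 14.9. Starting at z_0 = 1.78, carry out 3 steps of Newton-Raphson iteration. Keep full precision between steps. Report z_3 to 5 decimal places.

Newton update: z ← z − f(z)/f'(z).
f'(z) = exp(z)
z_0 = 1.780000: f = -8.970144, f' = 5.929856 → z_1 = 1.780000 - (-8.970144)/(5.929856) = 3.292708
z_1 = 3.292708: f = 12.015663, f' = 26.915663 → z_2 = 3.292708 - (12.015663)/(26.915663) = 2.846289
z_2 = 2.846289: f = 2.323753, f' = 17.223753 → z_3 = 2.846289 - (2.323753)/(17.223753) = 2.711374

2.71137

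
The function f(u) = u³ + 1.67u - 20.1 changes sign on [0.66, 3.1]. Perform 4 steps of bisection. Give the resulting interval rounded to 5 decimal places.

[2.49000, 2.64250]

f(0.660000) = -18.710304, f(3.100000) = 14.868000 (opposite signs)
step 1: m = 1.880000, f(m) = -10.315728 < 0 → root in [1.880000, 3.100000]
step 2: m = 2.490000, f(m) = -0.503451 < 0 → root in [2.490000, 3.100000]
step 3: m = 2.795000, f(m) = 6.402260 > 0 → root in [2.490000, 2.795000]
step 4: m = 2.642500, f(m) = 2.765041 > 0 → root in [2.490000, 2.642500]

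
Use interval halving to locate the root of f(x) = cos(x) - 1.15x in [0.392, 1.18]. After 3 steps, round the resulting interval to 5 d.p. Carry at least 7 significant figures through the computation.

[0.58900, 0.68750]

f(0.392000) = 0.473347, f(1.180000) = -0.976075 (opposite signs)
step 1: m = 0.786000, f(m) = -0.197219 < 0 → root in [0.392000, 0.786000]
step 2: m = 0.589000, f(m) = 0.154147 > 0 → root in [0.589000, 0.786000]
step 3: m = 0.687500, f(m) = -0.017790 < 0 → root in [0.589000, 0.687500]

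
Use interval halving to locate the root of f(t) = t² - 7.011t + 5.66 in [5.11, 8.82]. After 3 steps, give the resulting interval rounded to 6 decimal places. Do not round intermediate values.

f(5.110000) = -4.054110, f(8.820000) = 21.615380 (opposite signs)
step 1: m = 6.965000, f(m) = 5.339610 > 0 → root in [5.110000, 6.965000]
step 2: m = 6.037500, f(m) = -0.217506 < 0 → root in [6.037500, 6.965000]
step 3: m = 6.501250, f(m) = 2.345988 > 0 → root in [6.037500, 6.501250]

[6.037500, 6.501250]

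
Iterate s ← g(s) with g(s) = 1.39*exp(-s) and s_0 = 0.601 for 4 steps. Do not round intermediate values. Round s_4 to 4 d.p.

0.6721

s_1 = g(0.601000) = 0.762086
s_2 = g(0.762086) = 0.648702
s_3 = g(0.648702) = 0.726586
s_4 = g(0.726586) = 0.672144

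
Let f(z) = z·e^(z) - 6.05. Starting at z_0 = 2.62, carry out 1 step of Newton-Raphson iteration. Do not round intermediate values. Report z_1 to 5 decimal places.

2.01792

f'(z) = (z + 1)·e^(z)
z_0 = 2.620000: f = 29.937596, f' = 49.723319 → z_1 = 2.620000 - (29.937596)/(49.723319) = 2.017916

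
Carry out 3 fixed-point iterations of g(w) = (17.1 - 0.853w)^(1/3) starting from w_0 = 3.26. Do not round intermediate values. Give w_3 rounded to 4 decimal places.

w_1 = g(3.260000) = 2.428323
w_2 = g(2.428323) = 2.467781
w_3 = g(2.467781) = 2.465937

2.4659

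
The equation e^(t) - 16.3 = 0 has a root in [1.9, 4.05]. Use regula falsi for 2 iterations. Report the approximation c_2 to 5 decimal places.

2.53760

f(1.900000) = -9.614106, f(4.050000) = 41.097457
step 1: c = 2.307606, f(c) = -6.249667 < 0 → new bracket [2.307606, 4.050000]
step 2: c = 2.537596, f(c) = -3.650772 < 0 → new bracket [2.537596, 4.050000]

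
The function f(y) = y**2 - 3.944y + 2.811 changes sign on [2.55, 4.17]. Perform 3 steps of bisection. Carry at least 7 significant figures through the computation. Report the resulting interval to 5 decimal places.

f(2.550000) = -0.743700, f(4.170000) = 3.753420 (opposite signs)
step 1: m = 3.360000, f(m) = 0.848760 > 0 → root in [2.550000, 3.360000]
step 2: m = 2.955000, f(m) = -0.111495 < 0 → root in [2.955000, 3.360000]
step 3: m = 3.157500, f(m) = 0.327626 > 0 → root in [2.955000, 3.157500]

[2.95500, 3.15750]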